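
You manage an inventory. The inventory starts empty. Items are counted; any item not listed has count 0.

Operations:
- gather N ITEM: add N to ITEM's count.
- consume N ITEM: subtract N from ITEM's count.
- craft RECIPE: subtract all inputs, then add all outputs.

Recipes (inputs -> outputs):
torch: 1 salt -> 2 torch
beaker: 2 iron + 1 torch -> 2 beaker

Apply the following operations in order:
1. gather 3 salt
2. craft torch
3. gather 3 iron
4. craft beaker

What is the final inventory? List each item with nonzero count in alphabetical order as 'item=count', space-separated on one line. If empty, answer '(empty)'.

After 1 (gather 3 salt): salt=3
After 2 (craft torch): salt=2 torch=2
After 3 (gather 3 iron): iron=3 salt=2 torch=2
After 4 (craft beaker): beaker=2 iron=1 salt=2 torch=1

Answer: beaker=2 iron=1 salt=2 torch=1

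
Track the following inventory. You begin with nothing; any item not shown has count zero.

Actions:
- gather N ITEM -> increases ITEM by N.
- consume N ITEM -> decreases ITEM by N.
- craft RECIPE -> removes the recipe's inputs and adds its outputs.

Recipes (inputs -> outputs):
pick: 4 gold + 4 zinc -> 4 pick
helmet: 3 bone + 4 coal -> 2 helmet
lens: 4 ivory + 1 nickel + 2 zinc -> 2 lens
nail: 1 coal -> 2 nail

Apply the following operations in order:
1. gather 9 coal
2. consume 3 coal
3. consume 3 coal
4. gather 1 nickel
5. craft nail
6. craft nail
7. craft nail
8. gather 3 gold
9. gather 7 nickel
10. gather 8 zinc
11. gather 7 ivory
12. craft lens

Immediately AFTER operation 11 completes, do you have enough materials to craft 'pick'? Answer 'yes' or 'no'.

After 1 (gather 9 coal): coal=9
After 2 (consume 3 coal): coal=6
After 3 (consume 3 coal): coal=3
After 4 (gather 1 nickel): coal=3 nickel=1
After 5 (craft nail): coal=2 nail=2 nickel=1
After 6 (craft nail): coal=1 nail=4 nickel=1
After 7 (craft nail): nail=6 nickel=1
After 8 (gather 3 gold): gold=3 nail=6 nickel=1
After 9 (gather 7 nickel): gold=3 nail=6 nickel=8
After 10 (gather 8 zinc): gold=3 nail=6 nickel=8 zinc=8
After 11 (gather 7 ivory): gold=3 ivory=7 nail=6 nickel=8 zinc=8

Answer: no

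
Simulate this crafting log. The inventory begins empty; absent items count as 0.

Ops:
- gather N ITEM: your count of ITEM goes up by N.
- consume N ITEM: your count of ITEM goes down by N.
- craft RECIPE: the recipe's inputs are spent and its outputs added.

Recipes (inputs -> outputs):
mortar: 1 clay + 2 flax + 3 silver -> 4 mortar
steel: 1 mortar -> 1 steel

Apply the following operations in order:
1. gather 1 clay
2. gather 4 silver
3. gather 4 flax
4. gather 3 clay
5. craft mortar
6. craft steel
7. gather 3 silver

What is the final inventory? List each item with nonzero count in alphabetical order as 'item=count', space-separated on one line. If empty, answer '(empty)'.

Answer: clay=3 flax=2 mortar=3 silver=4 steel=1

Derivation:
After 1 (gather 1 clay): clay=1
After 2 (gather 4 silver): clay=1 silver=4
After 3 (gather 4 flax): clay=1 flax=4 silver=4
After 4 (gather 3 clay): clay=4 flax=4 silver=4
After 5 (craft mortar): clay=3 flax=2 mortar=4 silver=1
After 6 (craft steel): clay=3 flax=2 mortar=3 silver=1 steel=1
After 7 (gather 3 silver): clay=3 flax=2 mortar=3 silver=4 steel=1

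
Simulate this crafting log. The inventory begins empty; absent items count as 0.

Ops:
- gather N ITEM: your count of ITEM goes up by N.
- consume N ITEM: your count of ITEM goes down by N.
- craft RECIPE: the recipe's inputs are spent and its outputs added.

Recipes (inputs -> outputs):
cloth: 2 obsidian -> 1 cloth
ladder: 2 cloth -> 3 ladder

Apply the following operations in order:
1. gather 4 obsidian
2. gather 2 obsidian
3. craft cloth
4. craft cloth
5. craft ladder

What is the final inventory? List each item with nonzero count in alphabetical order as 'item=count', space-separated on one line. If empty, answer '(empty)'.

Answer: ladder=3 obsidian=2

Derivation:
After 1 (gather 4 obsidian): obsidian=4
After 2 (gather 2 obsidian): obsidian=6
After 3 (craft cloth): cloth=1 obsidian=4
After 4 (craft cloth): cloth=2 obsidian=2
After 5 (craft ladder): ladder=3 obsidian=2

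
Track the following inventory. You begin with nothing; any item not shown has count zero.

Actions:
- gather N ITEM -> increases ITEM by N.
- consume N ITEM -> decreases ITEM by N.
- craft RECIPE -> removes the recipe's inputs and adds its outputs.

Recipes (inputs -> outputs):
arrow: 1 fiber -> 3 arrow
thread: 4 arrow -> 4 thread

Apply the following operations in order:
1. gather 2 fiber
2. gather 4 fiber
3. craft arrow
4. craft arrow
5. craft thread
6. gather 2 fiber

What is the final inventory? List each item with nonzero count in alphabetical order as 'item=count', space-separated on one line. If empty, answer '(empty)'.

After 1 (gather 2 fiber): fiber=2
After 2 (gather 4 fiber): fiber=6
After 3 (craft arrow): arrow=3 fiber=5
After 4 (craft arrow): arrow=6 fiber=4
After 5 (craft thread): arrow=2 fiber=4 thread=4
After 6 (gather 2 fiber): arrow=2 fiber=6 thread=4

Answer: arrow=2 fiber=6 thread=4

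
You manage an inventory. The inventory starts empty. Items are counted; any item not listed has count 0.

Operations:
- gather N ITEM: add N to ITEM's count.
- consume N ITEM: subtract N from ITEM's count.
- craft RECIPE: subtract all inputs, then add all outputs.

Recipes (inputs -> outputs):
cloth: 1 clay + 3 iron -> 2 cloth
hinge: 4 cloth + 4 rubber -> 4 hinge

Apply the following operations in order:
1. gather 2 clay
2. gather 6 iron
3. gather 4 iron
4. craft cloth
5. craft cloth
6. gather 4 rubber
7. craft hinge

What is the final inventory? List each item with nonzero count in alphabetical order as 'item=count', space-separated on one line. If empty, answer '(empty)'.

After 1 (gather 2 clay): clay=2
After 2 (gather 6 iron): clay=2 iron=6
After 3 (gather 4 iron): clay=2 iron=10
After 4 (craft cloth): clay=1 cloth=2 iron=7
After 5 (craft cloth): cloth=4 iron=4
After 6 (gather 4 rubber): cloth=4 iron=4 rubber=4
After 7 (craft hinge): hinge=4 iron=4

Answer: hinge=4 iron=4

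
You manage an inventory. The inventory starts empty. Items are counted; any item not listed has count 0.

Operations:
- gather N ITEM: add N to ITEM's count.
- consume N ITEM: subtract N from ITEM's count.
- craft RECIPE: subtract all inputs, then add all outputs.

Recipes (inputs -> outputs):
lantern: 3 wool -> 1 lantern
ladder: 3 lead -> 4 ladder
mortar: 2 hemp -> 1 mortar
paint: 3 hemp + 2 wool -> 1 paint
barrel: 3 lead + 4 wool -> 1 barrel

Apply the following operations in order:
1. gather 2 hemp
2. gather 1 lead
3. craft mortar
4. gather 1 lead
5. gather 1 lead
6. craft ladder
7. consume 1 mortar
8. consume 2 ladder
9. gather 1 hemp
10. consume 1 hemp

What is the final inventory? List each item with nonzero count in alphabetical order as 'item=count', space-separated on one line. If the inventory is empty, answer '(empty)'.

Answer: ladder=2

Derivation:
After 1 (gather 2 hemp): hemp=2
After 2 (gather 1 lead): hemp=2 lead=1
After 3 (craft mortar): lead=1 mortar=1
After 4 (gather 1 lead): lead=2 mortar=1
After 5 (gather 1 lead): lead=3 mortar=1
After 6 (craft ladder): ladder=4 mortar=1
After 7 (consume 1 mortar): ladder=4
After 8 (consume 2 ladder): ladder=2
After 9 (gather 1 hemp): hemp=1 ladder=2
After 10 (consume 1 hemp): ladder=2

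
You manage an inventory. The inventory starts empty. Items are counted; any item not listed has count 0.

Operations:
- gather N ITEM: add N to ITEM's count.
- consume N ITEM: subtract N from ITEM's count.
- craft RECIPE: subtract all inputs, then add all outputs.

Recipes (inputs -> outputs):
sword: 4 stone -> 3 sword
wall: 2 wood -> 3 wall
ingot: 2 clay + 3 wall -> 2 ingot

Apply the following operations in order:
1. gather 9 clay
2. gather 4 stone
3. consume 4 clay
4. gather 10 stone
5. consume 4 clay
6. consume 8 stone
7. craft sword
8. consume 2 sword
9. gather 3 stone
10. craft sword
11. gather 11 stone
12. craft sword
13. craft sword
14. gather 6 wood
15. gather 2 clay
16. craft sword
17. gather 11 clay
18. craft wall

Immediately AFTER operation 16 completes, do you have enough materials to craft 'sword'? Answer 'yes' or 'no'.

Answer: no

Derivation:
After 1 (gather 9 clay): clay=9
After 2 (gather 4 stone): clay=9 stone=4
After 3 (consume 4 clay): clay=5 stone=4
After 4 (gather 10 stone): clay=5 stone=14
After 5 (consume 4 clay): clay=1 stone=14
After 6 (consume 8 stone): clay=1 stone=6
After 7 (craft sword): clay=1 stone=2 sword=3
After 8 (consume 2 sword): clay=1 stone=2 sword=1
After 9 (gather 3 stone): clay=1 stone=5 sword=1
After 10 (craft sword): clay=1 stone=1 sword=4
After 11 (gather 11 stone): clay=1 stone=12 sword=4
After 12 (craft sword): clay=1 stone=8 sword=7
After 13 (craft sword): clay=1 stone=4 sword=10
After 14 (gather 6 wood): clay=1 stone=4 sword=10 wood=6
After 15 (gather 2 clay): clay=3 stone=4 sword=10 wood=6
After 16 (craft sword): clay=3 sword=13 wood=6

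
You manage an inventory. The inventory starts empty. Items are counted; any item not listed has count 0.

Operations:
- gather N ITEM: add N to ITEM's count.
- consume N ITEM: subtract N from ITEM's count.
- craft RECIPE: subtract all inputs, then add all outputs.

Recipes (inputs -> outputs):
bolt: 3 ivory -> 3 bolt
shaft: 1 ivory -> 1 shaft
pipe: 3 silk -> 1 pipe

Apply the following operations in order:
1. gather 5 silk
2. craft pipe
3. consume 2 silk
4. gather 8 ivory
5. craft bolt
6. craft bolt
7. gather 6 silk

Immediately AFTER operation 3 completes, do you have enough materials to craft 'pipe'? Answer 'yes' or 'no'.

After 1 (gather 5 silk): silk=5
After 2 (craft pipe): pipe=1 silk=2
After 3 (consume 2 silk): pipe=1

Answer: no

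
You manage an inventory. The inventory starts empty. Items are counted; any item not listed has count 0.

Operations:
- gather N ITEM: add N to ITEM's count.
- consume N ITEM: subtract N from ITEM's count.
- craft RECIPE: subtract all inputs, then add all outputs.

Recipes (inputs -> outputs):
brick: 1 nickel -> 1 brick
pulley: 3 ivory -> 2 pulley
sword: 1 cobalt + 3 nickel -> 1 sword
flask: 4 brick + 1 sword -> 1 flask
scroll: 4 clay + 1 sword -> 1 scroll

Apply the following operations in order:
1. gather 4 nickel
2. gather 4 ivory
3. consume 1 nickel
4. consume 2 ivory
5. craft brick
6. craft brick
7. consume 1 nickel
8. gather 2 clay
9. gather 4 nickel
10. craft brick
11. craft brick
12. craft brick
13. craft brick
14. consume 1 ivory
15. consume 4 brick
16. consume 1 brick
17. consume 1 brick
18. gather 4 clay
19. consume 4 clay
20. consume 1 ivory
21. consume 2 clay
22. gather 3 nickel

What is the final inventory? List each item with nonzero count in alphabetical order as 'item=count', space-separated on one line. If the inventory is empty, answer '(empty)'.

After 1 (gather 4 nickel): nickel=4
After 2 (gather 4 ivory): ivory=4 nickel=4
After 3 (consume 1 nickel): ivory=4 nickel=3
After 4 (consume 2 ivory): ivory=2 nickel=3
After 5 (craft brick): brick=1 ivory=2 nickel=2
After 6 (craft brick): brick=2 ivory=2 nickel=1
After 7 (consume 1 nickel): brick=2 ivory=2
After 8 (gather 2 clay): brick=2 clay=2 ivory=2
After 9 (gather 4 nickel): brick=2 clay=2 ivory=2 nickel=4
After 10 (craft brick): brick=3 clay=2 ivory=2 nickel=3
After 11 (craft brick): brick=4 clay=2 ivory=2 nickel=2
After 12 (craft brick): brick=5 clay=2 ivory=2 nickel=1
After 13 (craft brick): brick=6 clay=2 ivory=2
After 14 (consume 1 ivory): brick=6 clay=2 ivory=1
After 15 (consume 4 brick): brick=2 clay=2 ivory=1
After 16 (consume 1 brick): brick=1 clay=2 ivory=1
After 17 (consume 1 brick): clay=2 ivory=1
After 18 (gather 4 clay): clay=6 ivory=1
After 19 (consume 4 clay): clay=2 ivory=1
After 20 (consume 1 ivory): clay=2
After 21 (consume 2 clay): (empty)
After 22 (gather 3 nickel): nickel=3

Answer: nickel=3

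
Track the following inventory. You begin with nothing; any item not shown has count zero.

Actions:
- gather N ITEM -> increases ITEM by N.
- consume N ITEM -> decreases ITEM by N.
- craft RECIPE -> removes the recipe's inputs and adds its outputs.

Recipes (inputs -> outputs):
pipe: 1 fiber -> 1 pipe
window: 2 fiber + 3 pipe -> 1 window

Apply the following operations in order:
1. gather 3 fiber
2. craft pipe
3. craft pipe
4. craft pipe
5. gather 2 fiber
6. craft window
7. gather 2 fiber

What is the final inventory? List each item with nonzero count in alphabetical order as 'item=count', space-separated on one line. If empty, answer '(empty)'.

After 1 (gather 3 fiber): fiber=3
After 2 (craft pipe): fiber=2 pipe=1
After 3 (craft pipe): fiber=1 pipe=2
After 4 (craft pipe): pipe=3
After 5 (gather 2 fiber): fiber=2 pipe=3
After 6 (craft window): window=1
After 7 (gather 2 fiber): fiber=2 window=1

Answer: fiber=2 window=1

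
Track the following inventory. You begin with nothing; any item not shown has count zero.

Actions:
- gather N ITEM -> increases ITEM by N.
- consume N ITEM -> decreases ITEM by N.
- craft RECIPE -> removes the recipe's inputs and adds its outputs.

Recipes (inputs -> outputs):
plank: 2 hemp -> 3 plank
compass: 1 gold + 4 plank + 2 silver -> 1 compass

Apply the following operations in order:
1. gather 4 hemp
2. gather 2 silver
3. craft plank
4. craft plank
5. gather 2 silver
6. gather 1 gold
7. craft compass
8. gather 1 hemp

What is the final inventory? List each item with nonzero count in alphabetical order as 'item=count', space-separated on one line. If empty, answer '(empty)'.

After 1 (gather 4 hemp): hemp=4
After 2 (gather 2 silver): hemp=4 silver=2
After 3 (craft plank): hemp=2 plank=3 silver=2
After 4 (craft plank): plank=6 silver=2
After 5 (gather 2 silver): plank=6 silver=4
After 6 (gather 1 gold): gold=1 plank=6 silver=4
After 7 (craft compass): compass=1 plank=2 silver=2
After 8 (gather 1 hemp): compass=1 hemp=1 plank=2 silver=2

Answer: compass=1 hemp=1 plank=2 silver=2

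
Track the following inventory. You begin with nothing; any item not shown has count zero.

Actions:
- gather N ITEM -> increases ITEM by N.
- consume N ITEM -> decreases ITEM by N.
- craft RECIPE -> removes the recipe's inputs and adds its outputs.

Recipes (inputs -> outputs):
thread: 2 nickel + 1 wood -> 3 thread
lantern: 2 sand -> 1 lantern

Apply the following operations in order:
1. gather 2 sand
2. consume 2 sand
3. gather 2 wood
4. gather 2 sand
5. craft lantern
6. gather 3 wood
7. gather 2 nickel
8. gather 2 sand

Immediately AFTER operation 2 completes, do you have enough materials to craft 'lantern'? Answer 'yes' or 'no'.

After 1 (gather 2 sand): sand=2
After 2 (consume 2 sand): (empty)

Answer: no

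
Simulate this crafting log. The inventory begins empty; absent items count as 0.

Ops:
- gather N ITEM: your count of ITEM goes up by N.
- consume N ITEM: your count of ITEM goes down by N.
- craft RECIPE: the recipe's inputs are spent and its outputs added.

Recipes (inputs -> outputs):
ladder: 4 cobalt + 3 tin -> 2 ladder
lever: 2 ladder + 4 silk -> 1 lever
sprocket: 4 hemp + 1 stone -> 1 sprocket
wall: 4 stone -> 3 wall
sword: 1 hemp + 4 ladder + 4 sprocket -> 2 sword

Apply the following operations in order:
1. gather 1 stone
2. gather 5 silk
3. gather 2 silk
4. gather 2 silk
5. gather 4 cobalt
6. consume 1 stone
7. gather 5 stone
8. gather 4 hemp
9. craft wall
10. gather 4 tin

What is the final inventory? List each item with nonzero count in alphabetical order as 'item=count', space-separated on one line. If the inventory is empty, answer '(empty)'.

After 1 (gather 1 stone): stone=1
After 2 (gather 5 silk): silk=5 stone=1
After 3 (gather 2 silk): silk=7 stone=1
After 4 (gather 2 silk): silk=9 stone=1
After 5 (gather 4 cobalt): cobalt=4 silk=9 stone=1
After 6 (consume 1 stone): cobalt=4 silk=9
After 7 (gather 5 stone): cobalt=4 silk=9 stone=5
After 8 (gather 4 hemp): cobalt=4 hemp=4 silk=9 stone=5
After 9 (craft wall): cobalt=4 hemp=4 silk=9 stone=1 wall=3
After 10 (gather 4 tin): cobalt=4 hemp=4 silk=9 stone=1 tin=4 wall=3

Answer: cobalt=4 hemp=4 silk=9 stone=1 tin=4 wall=3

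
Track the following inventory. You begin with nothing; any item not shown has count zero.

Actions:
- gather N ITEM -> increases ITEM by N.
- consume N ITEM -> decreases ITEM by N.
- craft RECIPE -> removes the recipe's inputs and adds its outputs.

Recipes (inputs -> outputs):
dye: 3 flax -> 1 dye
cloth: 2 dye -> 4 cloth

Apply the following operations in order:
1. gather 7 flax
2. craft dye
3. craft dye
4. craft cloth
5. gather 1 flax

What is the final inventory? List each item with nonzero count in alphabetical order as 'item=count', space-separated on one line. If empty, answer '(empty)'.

After 1 (gather 7 flax): flax=7
After 2 (craft dye): dye=1 flax=4
After 3 (craft dye): dye=2 flax=1
After 4 (craft cloth): cloth=4 flax=1
After 5 (gather 1 flax): cloth=4 flax=2

Answer: cloth=4 flax=2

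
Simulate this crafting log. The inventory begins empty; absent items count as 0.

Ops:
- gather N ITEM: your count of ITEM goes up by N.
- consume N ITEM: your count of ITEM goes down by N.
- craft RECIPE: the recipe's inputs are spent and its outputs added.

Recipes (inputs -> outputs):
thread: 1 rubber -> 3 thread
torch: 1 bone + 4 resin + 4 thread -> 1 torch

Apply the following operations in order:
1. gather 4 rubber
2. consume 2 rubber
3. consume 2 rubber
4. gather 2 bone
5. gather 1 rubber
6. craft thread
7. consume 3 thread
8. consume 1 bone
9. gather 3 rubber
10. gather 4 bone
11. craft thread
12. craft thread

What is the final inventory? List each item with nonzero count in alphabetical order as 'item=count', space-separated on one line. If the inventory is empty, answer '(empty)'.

Answer: bone=5 rubber=1 thread=6

Derivation:
After 1 (gather 4 rubber): rubber=4
After 2 (consume 2 rubber): rubber=2
After 3 (consume 2 rubber): (empty)
After 4 (gather 2 bone): bone=2
After 5 (gather 1 rubber): bone=2 rubber=1
After 6 (craft thread): bone=2 thread=3
After 7 (consume 3 thread): bone=2
After 8 (consume 1 bone): bone=1
After 9 (gather 3 rubber): bone=1 rubber=3
After 10 (gather 4 bone): bone=5 rubber=3
After 11 (craft thread): bone=5 rubber=2 thread=3
After 12 (craft thread): bone=5 rubber=1 thread=6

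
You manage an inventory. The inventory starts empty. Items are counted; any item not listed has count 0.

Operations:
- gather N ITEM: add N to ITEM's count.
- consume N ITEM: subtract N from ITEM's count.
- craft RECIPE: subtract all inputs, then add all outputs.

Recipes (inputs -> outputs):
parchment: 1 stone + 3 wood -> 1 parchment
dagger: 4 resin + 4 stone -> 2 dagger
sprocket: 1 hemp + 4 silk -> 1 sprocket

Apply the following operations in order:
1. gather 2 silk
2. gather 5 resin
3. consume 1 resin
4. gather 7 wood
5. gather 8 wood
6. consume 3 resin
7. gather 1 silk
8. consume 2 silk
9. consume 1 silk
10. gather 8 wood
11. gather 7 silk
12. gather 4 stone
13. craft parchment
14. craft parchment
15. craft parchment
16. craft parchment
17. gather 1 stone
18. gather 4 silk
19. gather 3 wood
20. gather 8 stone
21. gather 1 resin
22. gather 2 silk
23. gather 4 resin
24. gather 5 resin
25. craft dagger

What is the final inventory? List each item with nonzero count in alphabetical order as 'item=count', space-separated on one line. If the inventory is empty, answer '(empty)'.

Answer: dagger=2 parchment=4 resin=7 silk=13 stone=5 wood=14

Derivation:
After 1 (gather 2 silk): silk=2
After 2 (gather 5 resin): resin=5 silk=2
After 3 (consume 1 resin): resin=4 silk=2
After 4 (gather 7 wood): resin=4 silk=2 wood=7
After 5 (gather 8 wood): resin=4 silk=2 wood=15
After 6 (consume 3 resin): resin=1 silk=2 wood=15
After 7 (gather 1 silk): resin=1 silk=3 wood=15
After 8 (consume 2 silk): resin=1 silk=1 wood=15
After 9 (consume 1 silk): resin=1 wood=15
After 10 (gather 8 wood): resin=1 wood=23
After 11 (gather 7 silk): resin=1 silk=7 wood=23
After 12 (gather 4 stone): resin=1 silk=7 stone=4 wood=23
After 13 (craft parchment): parchment=1 resin=1 silk=7 stone=3 wood=20
After 14 (craft parchment): parchment=2 resin=1 silk=7 stone=2 wood=17
After 15 (craft parchment): parchment=3 resin=1 silk=7 stone=1 wood=14
After 16 (craft parchment): parchment=4 resin=1 silk=7 wood=11
After 17 (gather 1 stone): parchment=4 resin=1 silk=7 stone=1 wood=11
After 18 (gather 4 silk): parchment=4 resin=1 silk=11 stone=1 wood=11
After 19 (gather 3 wood): parchment=4 resin=1 silk=11 stone=1 wood=14
After 20 (gather 8 stone): parchment=4 resin=1 silk=11 stone=9 wood=14
After 21 (gather 1 resin): parchment=4 resin=2 silk=11 stone=9 wood=14
After 22 (gather 2 silk): parchment=4 resin=2 silk=13 stone=9 wood=14
After 23 (gather 4 resin): parchment=4 resin=6 silk=13 stone=9 wood=14
After 24 (gather 5 resin): parchment=4 resin=11 silk=13 stone=9 wood=14
After 25 (craft dagger): dagger=2 parchment=4 resin=7 silk=13 stone=5 wood=14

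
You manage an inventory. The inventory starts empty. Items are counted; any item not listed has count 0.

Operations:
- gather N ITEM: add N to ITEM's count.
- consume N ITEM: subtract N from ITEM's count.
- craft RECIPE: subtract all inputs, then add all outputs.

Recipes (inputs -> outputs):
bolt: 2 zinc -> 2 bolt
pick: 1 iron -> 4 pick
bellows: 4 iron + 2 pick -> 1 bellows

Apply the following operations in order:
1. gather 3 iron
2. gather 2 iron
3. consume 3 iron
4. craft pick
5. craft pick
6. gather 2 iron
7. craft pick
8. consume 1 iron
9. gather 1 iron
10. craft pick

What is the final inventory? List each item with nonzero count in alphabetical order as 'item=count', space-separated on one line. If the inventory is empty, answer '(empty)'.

After 1 (gather 3 iron): iron=3
After 2 (gather 2 iron): iron=5
After 3 (consume 3 iron): iron=2
After 4 (craft pick): iron=1 pick=4
After 5 (craft pick): pick=8
After 6 (gather 2 iron): iron=2 pick=8
After 7 (craft pick): iron=1 pick=12
After 8 (consume 1 iron): pick=12
After 9 (gather 1 iron): iron=1 pick=12
After 10 (craft pick): pick=16

Answer: pick=16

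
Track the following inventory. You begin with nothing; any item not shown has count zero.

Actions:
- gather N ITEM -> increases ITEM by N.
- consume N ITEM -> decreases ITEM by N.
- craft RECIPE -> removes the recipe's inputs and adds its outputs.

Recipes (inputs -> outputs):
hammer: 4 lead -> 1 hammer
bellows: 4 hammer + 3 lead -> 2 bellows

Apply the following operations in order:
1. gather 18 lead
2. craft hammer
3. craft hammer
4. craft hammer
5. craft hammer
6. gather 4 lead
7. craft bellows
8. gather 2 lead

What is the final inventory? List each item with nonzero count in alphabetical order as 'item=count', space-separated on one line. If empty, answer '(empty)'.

After 1 (gather 18 lead): lead=18
After 2 (craft hammer): hammer=1 lead=14
After 3 (craft hammer): hammer=2 lead=10
After 4 (craft hammer): hammer=3 lead=6
After 5 (craft hammer): hammer=4 lead=2
After 6 (gather 4 lead): hammer=4 lead=6
After 7 (craft bellows): bellows=2 lead=3
After 8 (gather 2 lead): bellows=2 lead=5

Answer: bellows=2 lead=5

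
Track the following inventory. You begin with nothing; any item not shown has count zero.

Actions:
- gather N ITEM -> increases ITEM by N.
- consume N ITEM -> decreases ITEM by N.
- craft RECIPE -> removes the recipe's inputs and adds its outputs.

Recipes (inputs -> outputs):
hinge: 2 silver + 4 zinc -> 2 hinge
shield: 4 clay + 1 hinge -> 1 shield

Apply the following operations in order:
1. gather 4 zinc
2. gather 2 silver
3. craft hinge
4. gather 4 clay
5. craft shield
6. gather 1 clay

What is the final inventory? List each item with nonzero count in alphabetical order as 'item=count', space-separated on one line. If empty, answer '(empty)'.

After 1 (gather 4 zinc): zinc=4
After 2 (gather 2 silver): silver=2 zinc=4
After 3 (craft hinge): hinge=2
After 4 (gather 4 clay): clay=4 hinge=2
After 5 (craft shield): hinge=1 shield=1
After 6 (gather 1 clay): clay=1 hinge=1 shield=1

Answer: clay=1 hinge=1 shield=1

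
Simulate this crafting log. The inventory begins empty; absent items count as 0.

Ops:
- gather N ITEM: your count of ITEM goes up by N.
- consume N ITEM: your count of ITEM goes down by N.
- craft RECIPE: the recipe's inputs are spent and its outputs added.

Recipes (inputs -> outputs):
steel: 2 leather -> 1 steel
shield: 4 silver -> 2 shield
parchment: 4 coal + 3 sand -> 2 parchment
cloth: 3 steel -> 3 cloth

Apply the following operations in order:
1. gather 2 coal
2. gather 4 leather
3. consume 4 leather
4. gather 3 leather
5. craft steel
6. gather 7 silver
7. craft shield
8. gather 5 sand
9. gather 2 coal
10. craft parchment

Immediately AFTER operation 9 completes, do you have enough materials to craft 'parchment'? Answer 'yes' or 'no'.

After 1 (gather 2 coal): coal=2
After 2 (gather 4 leather): coal=2 leather=4
After 3 (consume 4 leather): coal=2
After 4 (gather 3 leather): coal=2 leather=3
After 5 (craft steel): coal=2 leather=1 steel=1
After 6 (gather 7 silver): coal=2 leather=1 silver=7 steel=1
After 7 (craft shield): coal=2 leather=1 shield=2 silver=3 steel=1
After 8 (gather 5 sand): coal=2 leather=1 sand=5 shield=2 silver=3 steel=1
After 9 (gather 2 coal): coal=4 leather=1 sand=5 shield=2 silver=3 steel=1

Answer: yes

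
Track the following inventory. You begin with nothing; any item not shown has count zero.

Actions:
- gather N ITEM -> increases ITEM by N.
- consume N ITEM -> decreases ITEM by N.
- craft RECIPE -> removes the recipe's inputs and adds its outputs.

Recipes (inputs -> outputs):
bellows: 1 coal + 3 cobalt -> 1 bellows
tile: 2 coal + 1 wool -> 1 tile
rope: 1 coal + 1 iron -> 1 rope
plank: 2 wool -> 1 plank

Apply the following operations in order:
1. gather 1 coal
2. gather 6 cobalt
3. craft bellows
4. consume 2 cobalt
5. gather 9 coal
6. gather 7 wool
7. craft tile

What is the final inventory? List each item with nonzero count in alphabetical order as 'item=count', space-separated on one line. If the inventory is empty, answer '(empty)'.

Answer: bellows=1 coal=7 cobalt=1 tile=1 wool=6

Derivation:
After 1 (gather 1 coal): coal=1
After 2 (gather 6 cobalt): coal=1 cobalt=6
After 3 (craft bellows): bellows=1 cobalt=3
After 4 (consume 2 cobalt): bellows=1 cobalt=1
After 5 (gather 9 coal): bellows=1 coal=9 cobalt=1
After 6 (gather 7 wool): bellows=1 coal=9 cobalt=1 wool=7
After 7 (craft tile): bellows=1 coal=7 cobalt=1 tile=1 wool=6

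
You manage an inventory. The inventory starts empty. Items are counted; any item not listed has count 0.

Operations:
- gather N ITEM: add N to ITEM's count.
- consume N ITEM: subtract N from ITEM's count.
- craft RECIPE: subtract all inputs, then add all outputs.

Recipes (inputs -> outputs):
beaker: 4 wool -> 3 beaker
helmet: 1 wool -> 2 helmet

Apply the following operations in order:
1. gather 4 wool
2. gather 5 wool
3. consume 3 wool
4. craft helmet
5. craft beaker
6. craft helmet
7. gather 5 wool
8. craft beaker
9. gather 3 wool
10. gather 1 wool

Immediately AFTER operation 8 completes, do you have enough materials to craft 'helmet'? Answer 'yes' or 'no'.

After 1 (gather 4 wool): wool=4
After 2 (gather 5 wool): wool=9
After 3 (consume 3 wool): wool=6
After 4 (craft helmet): helmet=2 wool=5
After 5 (craft beaker): beaker=3 helmet=2 wool=1
After 6 (craft helmet): beaker=3 helmet=4
After 7 (gather 5 wool): beaker=3 helmet=4 wool=5
After 8 (craft beaker): beaker=6 helmet=4 wool=1

Answer: yes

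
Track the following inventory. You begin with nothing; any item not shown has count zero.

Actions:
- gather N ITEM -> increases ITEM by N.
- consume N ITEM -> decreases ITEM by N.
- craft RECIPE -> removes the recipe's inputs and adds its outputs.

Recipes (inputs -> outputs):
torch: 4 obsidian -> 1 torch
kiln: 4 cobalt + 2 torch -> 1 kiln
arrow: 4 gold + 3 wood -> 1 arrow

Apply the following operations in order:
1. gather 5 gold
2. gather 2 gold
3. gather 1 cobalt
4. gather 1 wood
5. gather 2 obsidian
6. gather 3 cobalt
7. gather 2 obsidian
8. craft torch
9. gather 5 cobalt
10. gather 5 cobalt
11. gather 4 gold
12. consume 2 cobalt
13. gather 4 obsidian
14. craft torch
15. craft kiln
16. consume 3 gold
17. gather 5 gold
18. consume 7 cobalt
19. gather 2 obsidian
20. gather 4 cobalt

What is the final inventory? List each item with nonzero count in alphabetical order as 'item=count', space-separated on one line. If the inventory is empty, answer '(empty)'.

After 1 (gather 5 gold): gold=5
After 2 (gather 2 gold): gold=7
After 3 (gather 1 cobalt): cobalt=1 gold=7
After 4 (gather 1 wood): cobalt=1 gold=7 wood=1
After 5 (gather 2 obsidian): cobalt=1 gold=7 obsidian=2 wood=1
After 6 (gather 3 cobalt): cobalt=4 gold=7 obsidian=2 wood=1
After 7 (gather 2 obsidian): cobalt=4 gold=7 obsidian=4 wood=1
After 8 (craft torch): cobalt=4 gold=7 torch=1 wood=1
After 9 (gather 5 cobalt): cobalt=9 gold=7 torch=1 wood=1
After 10 (gather 5 cobalt): cobalt=14 gold=7 torch=1 wood=1
After 11 (gather 4 gold): cobalt=14 gold=11 torch=1 wood=1
After 12 (consume 2 cobalt): cobalt=12 gold=11 torch=1 wood=1
After 13 (gather 4 obsidian): cobalt=12 gold=11 obsidian=4 torch=1 wood=1
After 14 (craft torch): cobalt=12 gold=11 torch=2 wood=1
After 15 (craft kiln): cobalt=8 gold=11 kiln=1 wood=1
After 16 (consume 3 gold): cobalt=8 gold=8 kiln=1 wood=1
After 17 (gather 5 gold): cobalt=8 gold=13 kiln=1 wood=1
After 18 (consume 7 cobalt): cobalt=1 gold=13 kiln=1 wood=1
After 19 (gather 2 obsidian): cobalt=1 gold=13 kiln=1 obsidian=2 wood=1
After 20 (gather 4 cobalt): cobalt=5 gold=13 kiln=1 obsidian=2 wood=1

Answer: cobalt=5 gold=13 kiln=1 obsidian=2 wood=1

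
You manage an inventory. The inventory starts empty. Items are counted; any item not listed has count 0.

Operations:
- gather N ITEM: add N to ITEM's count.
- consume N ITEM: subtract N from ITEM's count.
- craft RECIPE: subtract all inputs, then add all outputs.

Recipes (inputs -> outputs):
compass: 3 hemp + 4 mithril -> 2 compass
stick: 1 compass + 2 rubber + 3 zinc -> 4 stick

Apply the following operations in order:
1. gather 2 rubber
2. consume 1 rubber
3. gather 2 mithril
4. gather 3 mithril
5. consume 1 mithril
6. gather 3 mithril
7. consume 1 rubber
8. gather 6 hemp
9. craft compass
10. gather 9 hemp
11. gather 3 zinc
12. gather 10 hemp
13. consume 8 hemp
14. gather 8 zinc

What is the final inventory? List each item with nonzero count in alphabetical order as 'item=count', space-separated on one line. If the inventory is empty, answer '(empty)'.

Answer: compass=2 hemp=14 mithril=3 zinc=11

Derivation:
After 1 (gather 2 rubber): rubber=2
After 2 (consume 1 rubber): rubber=1
After 3 (gather 2 mithril): mithril=2 rubber=1
After 4 (gather 3 mithril): mithril=5 rubber=1
After 5 (consume 1 mithril): mithril=4 rubber=1
After 6 (gather 3 mithril): mithril=7 rubber=1
After 7 (consume 1 rubber): mithril=7
After 8 (gather 6 hemp): hemp=6 mithril=7
After 9 (craft compass): compass=2 hemp=3 mithril=3
After 10 (gather 9 hemp): compass=2 hemp=12 mithril=3
After 11 (gather 3 zinc): compass=2 hemp=12 mithril=3 zinc=3
After 12 (gather 10 hemp): compass=2 hemp=22 mithril=3 zinc=3
After 13 (consume 8 hemp): compass=2 hemp=14 mithril=3 zinc=3
After 14 (gather 8 zinc): compass=2 hemp=14 mithril=3 zinc=11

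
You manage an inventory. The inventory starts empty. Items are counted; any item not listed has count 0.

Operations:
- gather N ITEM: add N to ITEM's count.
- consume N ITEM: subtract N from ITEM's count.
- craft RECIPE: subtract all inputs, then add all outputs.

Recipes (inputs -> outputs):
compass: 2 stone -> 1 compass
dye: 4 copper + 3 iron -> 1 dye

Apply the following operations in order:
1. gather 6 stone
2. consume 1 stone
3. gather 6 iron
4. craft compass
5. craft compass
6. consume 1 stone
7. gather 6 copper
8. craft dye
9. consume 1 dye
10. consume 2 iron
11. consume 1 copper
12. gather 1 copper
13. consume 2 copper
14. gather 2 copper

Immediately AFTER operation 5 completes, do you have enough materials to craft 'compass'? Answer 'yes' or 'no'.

After 1 (gather 6 stone): stone=6
After 2 (consume 1 stone): stone=5
After 3 (gather 6 iron): iron=6 stone=5
After 4 (craft compass): compass=1 iron=6 stone=3
After 5 (craft compass): compass=2 iron=6 stone=1

Answer: no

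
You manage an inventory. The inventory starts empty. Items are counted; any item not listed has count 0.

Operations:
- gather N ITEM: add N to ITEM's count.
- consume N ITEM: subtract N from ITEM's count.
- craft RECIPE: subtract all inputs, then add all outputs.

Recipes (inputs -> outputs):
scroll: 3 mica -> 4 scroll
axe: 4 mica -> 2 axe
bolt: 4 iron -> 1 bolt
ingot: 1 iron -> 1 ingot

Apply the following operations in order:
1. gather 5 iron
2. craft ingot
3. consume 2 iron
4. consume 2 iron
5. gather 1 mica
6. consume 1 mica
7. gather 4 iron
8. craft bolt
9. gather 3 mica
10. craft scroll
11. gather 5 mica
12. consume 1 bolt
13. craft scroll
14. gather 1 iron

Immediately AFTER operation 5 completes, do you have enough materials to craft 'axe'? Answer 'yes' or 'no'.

Answer: no

Derivation:
After 1 (gather 5 iron): iron=5
After 2 (craft ingot): ingot=1 iron=4
After 3 (consume 2 iron): ingot=1 iron=2
After 4 (consume 2 iron): ingot=1
After 5 (gather 1 mica): ingot=1 mica=1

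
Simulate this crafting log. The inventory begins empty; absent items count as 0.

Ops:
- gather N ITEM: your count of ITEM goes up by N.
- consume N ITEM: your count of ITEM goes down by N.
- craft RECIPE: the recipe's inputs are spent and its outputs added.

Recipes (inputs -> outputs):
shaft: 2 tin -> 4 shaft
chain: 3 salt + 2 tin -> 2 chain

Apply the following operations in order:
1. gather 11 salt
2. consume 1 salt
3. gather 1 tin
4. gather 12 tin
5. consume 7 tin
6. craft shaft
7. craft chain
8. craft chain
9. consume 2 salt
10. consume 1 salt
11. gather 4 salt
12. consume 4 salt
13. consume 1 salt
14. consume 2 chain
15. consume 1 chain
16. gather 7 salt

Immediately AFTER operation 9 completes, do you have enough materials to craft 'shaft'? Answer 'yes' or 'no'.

After 1 (gather 11 salt): salt=11
After 2 (consume 1 salt): salt=10
After 3 (gather 1 tin): salt=10 tin=1
After 4 (gather 12 tin): salt=10 tin=13
After 5 (consume 7 tin): salt=10 tin=6
After 6 (craft shaft): salt=10 shaft=4 tin=4
After 7 (craft chain): chain=2 salt=7 shaft=4 tin=2
After 8 (craft chain): chain=4 salt=4 shaft=4
After 9 (consume 2 salt): chain=4 salt=2 shaft=4

Answer: no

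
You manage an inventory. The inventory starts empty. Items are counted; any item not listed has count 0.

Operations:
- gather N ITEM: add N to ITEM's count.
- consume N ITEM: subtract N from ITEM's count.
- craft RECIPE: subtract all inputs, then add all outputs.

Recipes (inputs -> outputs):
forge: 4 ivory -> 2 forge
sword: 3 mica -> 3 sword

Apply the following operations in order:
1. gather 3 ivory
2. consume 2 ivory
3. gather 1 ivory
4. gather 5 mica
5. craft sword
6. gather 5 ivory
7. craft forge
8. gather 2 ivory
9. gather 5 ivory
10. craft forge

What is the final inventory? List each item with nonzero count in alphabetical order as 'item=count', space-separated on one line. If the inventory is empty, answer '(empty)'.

After 1 (gather 3 ivory): ivory=3
After 2 (consume 2 ivory): ivory=1
After 3 (gather 1 ivory): ivory=2
After 4 (gather 5 mica): ivory=2 mica=5
After 5 (craft sword): ivory=2 mica=2 sword=3
After 6 (gather 5 ivory): ivory=7 mica=2 sword=3
After 7 (craft forge): forge=2 ivory=3 mica=2 sword=3
After 8 (gather 2 ivory): forge=2 ivory=5 mica=2 sword=3
After 9 (gather 5 ivory): forge=2 ivory=10 mica=2 sword=3
After 10 (craft forge): forge=4 ivory=6 mica=2 sword=3

Answer: forge=4 ivory=6 mica=2 sword=3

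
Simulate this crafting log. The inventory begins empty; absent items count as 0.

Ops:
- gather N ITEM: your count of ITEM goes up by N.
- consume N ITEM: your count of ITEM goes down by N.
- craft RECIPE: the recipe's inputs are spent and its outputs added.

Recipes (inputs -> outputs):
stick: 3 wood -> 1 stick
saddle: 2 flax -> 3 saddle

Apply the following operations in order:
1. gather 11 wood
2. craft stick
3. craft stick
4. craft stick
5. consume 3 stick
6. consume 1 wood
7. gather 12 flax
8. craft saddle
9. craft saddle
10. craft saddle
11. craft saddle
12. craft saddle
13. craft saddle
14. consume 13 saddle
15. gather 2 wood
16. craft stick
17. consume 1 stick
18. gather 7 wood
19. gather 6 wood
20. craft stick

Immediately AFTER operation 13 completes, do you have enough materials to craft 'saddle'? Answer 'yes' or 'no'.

After 1 (gather 11 wood): wood=11
After 2 (craft stick): stick=1 wood=8
After 3 (craft stick): stick=2 wood=5
After 4 (craft stick): stick=3 wood=2
After 5 (consume 3 stick): wood=2
After 6 (consume 1 wood): wood=1
After 7 (gather 12 flax): flax=12 wood=1
After 8 (craft saddle): flax=10 saddle=3 wood=1
After 9 (craft saddle): flax=8 saddle=6 wood=1
After 10 (craft saddle): flax=6 saddle=9 wood=1
After 11 (craft saddle): flax=4 saddle=12 wood=1
After 12 (craft saddle): flax=2 saddle=15 wood=1
After 13 (craft saddle): saddle=18 wood=1

Answer: no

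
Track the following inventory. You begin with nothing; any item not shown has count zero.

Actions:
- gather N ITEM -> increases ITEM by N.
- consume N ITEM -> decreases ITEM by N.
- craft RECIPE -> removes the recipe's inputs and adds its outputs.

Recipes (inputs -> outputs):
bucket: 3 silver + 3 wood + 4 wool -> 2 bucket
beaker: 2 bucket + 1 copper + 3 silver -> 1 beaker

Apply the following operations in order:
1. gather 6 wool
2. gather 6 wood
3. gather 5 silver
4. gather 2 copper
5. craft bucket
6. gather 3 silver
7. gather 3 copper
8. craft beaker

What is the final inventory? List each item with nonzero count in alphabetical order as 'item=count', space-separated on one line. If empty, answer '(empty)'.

Answer: beaker=1 copper=4 silver=2 wood=3 wool=2

Derivation:
After 1 (gather 6 wool): wool=6
After 2 (gather 6 wood): wood=6 wool=6
After 3 (gather 5 silver): silver=5 wood=6 wool=6
After 4 (gather 2 copper): copper=2 silver=5 wood=6 wool=6
After 5 (craft bucket): bucket=2 copper=2 silver=2 wood=3 wool=2
After 6 (gather 3 silver): bucket=2 copper=2 silver=5 wood=3 wool=2
After 7 (gather 3 copper): bucket=2 copper=5 silver=5 wood=3 wool=2
After 8 (craft beaker): beaker=1 copper=4 silver=2 wood=3 wool=2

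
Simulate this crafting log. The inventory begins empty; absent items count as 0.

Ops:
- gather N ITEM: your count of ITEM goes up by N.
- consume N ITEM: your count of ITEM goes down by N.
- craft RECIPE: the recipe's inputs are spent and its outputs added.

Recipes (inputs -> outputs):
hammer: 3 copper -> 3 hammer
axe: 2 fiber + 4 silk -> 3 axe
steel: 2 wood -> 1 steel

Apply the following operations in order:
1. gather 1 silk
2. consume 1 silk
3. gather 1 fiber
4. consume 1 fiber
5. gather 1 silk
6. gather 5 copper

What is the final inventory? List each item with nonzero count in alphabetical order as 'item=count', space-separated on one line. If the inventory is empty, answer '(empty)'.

Answer: copper=5 silk=1

Derivation:
After 1 (gather 1 silk): silk=1
After 2 (consume 1 silk): (empty)
After 3 (gather 1 fiber): fiber=1
After 4 (consume 1 fiber): (empty)
After 5 (gather 1 silk): silk=1
After 6 (gather 5 copper): copper=5 silk=1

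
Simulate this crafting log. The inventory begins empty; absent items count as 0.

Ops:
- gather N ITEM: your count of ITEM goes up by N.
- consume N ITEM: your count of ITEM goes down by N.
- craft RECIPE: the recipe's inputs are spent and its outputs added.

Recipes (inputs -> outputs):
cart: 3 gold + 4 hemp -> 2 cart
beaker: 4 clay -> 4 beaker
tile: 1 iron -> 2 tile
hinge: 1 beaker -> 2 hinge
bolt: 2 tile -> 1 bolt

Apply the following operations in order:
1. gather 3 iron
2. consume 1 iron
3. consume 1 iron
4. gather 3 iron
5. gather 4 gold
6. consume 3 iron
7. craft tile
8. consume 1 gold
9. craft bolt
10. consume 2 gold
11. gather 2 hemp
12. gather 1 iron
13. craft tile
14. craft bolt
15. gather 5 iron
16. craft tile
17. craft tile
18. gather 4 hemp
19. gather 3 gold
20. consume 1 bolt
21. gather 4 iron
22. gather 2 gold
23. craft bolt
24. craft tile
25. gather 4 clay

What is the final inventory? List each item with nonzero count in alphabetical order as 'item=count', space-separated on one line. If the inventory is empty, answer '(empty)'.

After 1 (gather 3 iron): iron=3
After 2 (consume 1 iron): iron=2
After 3 (consume 1 iron): iron=1
After 4 (gather 3 iron): iron=4
After 5 (gather 4 gold): gold=4 iron=4
After 6 (consume 3 iron): gold=4 iron=1
After 7 (craft tile): gold=4 tile=2
After 8 (consume 1 gold): gold=3 tile=2
After 9 (craft bolt): bolt=1 gold=3
After 10 (consume 2 gold): bolt=1 gold=1
After 11 (gather 2 hemp): bolt=1 gold=1 hemp=2
After 12 (gather 1 iron): bolt=1 gold=1 hemp=2 iron=1
After 13 (craft tile): bolt=1 gold=1 hemp=2 tile=2
After 14 (craft bolt): bolt=2 gold=1 hemp=2
After 15 (gather 5 iron): bolt=2 gold=1 hemp=2 iron=5
After 16 (craft tile): bolt=2 gold=1 hemp=2 iron=4 tile=2
After 17 (craft tile): bolt=2 gold=1 hemp=2 iron=3 tile=4
After 18 (gather 4 hemp): bolt=2 gold=1 hemp=6 iron=3 tile=4
After 19 (gather 3 gold): bolt=2 gold=4 hemp=6 iron=3 tile=4
After 20 (consume 1 bolt): bolt=1 gold=4 hemp=6 iron=3 tile=4
After 21 (gather 4 iron): bolt=1 gold=4 hemp=6 iron=7 tile=4
After 22 (gather 2 gold): bolt=1 gold=6 hemp=6 iron=7 tile=4
After 23 (craft bolt): bolt=2 gold=6 hemp=6 iron=7 tile=2
After 24 (craft tile): bolt=2 gold=6 hemp=6 iron=6 tile=4
After 25 (gather 4 clay): bolt=2 clay=4 gold=6 hemp=6 iron=6 tile=4

Answer: bolt=2 clay=4 gold=6 hemp=6 iron=6 tile=4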